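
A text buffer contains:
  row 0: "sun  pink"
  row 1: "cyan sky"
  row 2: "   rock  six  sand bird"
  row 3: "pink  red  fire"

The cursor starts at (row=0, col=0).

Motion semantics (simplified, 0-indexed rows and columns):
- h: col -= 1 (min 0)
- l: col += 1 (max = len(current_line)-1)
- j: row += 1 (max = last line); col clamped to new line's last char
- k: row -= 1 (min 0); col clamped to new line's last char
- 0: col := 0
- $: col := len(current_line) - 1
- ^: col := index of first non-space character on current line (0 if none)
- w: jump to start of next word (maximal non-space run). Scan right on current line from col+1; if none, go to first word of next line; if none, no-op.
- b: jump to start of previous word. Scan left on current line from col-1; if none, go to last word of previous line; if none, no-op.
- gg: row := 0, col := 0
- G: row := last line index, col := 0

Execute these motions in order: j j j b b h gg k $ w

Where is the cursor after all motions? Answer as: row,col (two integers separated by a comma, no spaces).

Answer: 1,0

Derivation:
After 1 (j): row=1 col=0 char='c'
After 2 (j): row=2 col=0 char='_'
After 3 (j): row=3 col=0 char='p'
After 4 (b): row=2 col=19 char='b'
After 5 (b): row=2 col=14 char='s'
After 6 (h): row=2 col=13 char='_'
After 7 (gg): row=0 col=0 char='s'
After 8 (k): row=0 col=0 char='s'
After 9 ($): row=0 col=8 char='k'
After 10 (w): row=1 col=0 char='c'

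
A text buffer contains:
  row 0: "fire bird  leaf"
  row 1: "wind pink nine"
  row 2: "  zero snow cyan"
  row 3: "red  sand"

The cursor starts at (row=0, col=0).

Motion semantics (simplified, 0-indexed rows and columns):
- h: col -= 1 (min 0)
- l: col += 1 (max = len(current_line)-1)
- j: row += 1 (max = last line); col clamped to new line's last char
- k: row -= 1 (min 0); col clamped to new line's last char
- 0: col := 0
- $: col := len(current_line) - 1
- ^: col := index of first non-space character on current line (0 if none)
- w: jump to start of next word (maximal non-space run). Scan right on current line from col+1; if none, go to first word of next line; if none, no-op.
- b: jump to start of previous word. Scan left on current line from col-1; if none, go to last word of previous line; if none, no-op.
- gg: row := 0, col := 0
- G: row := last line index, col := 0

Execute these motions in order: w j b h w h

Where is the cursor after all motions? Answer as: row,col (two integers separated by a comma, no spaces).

After 1 (w): row=0 col=5 char='b'
After 2 (j): row=1 col=5 char='p'
After 3 (b): row=1 col=0 char='w'
After 4 (h): row=1 col=0 char='w'
After 5 (w): row=1 col=5 char='p'
After 6 (h): row=1 col=4 char='_'

Answer: 1,4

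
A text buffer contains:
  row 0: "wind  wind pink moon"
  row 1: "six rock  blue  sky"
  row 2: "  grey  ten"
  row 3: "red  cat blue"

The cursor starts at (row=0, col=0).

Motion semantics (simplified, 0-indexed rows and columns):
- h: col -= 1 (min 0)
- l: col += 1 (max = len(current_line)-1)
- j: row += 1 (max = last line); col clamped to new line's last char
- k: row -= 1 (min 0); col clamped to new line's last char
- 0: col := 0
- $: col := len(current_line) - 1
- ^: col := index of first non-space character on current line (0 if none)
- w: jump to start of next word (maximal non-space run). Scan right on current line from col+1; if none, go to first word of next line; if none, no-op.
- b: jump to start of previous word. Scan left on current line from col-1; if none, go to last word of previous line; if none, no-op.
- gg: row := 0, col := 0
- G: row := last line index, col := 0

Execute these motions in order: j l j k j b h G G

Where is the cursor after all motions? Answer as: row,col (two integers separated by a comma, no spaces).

Answer: 3,0

Derivation:
After 1 (j): row=1 col=0 char='s'
After 2 (l): row=1 col=1 char='i'
After 3 (j): row=2 col=1 char='_'
After 4 (k): row=1 col=1 char='i'
After 5 (j): row=2 col=1 char='_'
After 6 (b): row=1 col=16 char='s'
After 7 (h): row=1 col=15 char='_'
After 8 (G): row=3 col=0 char='r'
After 9 (G): row=3 col=0 char='r'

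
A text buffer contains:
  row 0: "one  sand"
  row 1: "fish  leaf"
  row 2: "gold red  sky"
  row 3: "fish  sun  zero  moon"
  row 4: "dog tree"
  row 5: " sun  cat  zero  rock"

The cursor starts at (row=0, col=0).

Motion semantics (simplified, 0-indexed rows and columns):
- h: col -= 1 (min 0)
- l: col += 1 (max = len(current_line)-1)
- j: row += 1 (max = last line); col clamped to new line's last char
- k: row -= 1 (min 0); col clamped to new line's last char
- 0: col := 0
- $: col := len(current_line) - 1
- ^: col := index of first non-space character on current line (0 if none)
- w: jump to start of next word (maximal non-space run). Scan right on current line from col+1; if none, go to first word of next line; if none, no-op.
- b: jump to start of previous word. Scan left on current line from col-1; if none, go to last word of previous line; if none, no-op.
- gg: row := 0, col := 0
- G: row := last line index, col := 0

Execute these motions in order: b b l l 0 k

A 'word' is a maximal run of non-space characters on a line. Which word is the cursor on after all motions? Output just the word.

Answer: one

Derivation:
After 1 (b): row=0 col=0 char='o'
After 2 (b): row=0 col=0 char='o'
After 3 (l): row=0 col=1 char='n'
After 4 (l): row=0 col=2 char='e'
After 5 (0): row=0 col=0 char='o'
After 6 (k): row=0 col=0 char='o'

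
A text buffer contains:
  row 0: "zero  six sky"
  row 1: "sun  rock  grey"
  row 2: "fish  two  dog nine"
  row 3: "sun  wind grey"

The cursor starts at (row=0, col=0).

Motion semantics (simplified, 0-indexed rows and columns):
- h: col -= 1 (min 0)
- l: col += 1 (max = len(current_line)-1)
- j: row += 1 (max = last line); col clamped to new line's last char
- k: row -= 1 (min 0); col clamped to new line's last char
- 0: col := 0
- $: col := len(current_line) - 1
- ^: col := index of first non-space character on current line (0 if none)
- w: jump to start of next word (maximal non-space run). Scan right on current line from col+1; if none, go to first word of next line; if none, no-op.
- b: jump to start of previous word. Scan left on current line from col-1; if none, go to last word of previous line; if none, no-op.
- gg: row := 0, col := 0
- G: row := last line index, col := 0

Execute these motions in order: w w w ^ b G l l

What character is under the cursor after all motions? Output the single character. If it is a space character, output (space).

Answer: n

Derivation:
After 1 (w): row=0 col=6 char='s'
After 2 (w): row=0 col=10 char='s'
After 3 (w): row=1 col=0 char='s'
After 4 (^): row=1 col=0 char='s'
After 5 (b): row=0 col=10 char='s'
After 6 (G): row=3 col=0 char='s'
After 7 (l): row=3 col=1 char='u'
After 8 (l): row=3 col=2 char='n'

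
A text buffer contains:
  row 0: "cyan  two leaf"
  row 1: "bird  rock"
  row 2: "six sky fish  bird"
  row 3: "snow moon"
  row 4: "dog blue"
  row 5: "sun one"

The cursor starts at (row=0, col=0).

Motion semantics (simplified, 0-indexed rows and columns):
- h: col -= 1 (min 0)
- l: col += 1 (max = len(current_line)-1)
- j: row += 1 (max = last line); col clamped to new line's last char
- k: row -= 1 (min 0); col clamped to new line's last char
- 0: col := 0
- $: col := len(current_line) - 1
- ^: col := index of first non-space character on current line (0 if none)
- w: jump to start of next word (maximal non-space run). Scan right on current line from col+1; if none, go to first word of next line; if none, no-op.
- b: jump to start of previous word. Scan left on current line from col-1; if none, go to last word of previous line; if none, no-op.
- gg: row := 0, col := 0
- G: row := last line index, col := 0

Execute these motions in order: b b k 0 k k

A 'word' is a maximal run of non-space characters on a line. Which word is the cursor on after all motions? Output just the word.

Answer: cyan

Derivation:
After 1 (b): row=0 col=0 char='c'
After 2 (b): row=0 col=0 char='c'
After 3 (k): row=0 col=0 char='c'
After 4 (0): row=0 col=0 char='c'
After 5 (k): row=0 col=0 char='c'
After 6 (k): row=0 col=0 char='c'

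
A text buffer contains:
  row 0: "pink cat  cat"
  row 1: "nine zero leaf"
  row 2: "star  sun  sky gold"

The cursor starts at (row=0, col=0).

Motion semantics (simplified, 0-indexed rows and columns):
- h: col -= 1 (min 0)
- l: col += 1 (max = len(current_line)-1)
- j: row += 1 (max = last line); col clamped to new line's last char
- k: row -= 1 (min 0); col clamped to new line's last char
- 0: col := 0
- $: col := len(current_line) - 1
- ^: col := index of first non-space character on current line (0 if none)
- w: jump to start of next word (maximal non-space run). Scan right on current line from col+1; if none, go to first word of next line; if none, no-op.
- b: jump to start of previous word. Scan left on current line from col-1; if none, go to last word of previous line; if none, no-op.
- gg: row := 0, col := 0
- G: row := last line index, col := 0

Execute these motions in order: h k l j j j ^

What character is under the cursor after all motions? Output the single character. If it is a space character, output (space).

Answer: s

Derivation:
After 1 (h): row=0 col=0 char='p'
After 2 (k): row=0 col=0 char='p'
After 3 (l): row=0 col=1 char='i'
After 4 (j): row=1 col=1 char='i'
After 5 (j): row=2 col=1 char='t'
After 6 (j): row=2 col=1 char='t'
After 7 (^): row=2 col=0 char='s'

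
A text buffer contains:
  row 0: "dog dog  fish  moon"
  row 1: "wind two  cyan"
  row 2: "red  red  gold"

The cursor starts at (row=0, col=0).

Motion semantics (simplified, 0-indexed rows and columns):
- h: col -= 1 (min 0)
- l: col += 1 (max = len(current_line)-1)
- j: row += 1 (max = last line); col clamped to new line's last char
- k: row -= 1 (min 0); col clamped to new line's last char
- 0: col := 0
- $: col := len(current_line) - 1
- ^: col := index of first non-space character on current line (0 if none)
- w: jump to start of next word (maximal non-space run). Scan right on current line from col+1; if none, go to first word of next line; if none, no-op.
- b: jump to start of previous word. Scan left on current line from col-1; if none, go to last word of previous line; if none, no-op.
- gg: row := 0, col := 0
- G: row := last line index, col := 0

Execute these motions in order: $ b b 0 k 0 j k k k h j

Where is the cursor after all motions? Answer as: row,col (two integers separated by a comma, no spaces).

Answer: 1,0

Derivation:
After 1 ($): row=0 col=18 char='n'
After 2 (b): row=0 col=15 char='m'
After 3 (b): row=0 col=9 char='f'
After 4 (0): row=0 col=0 char='d'
After 5 (k): row=0 col=0 char='d'
After 6 (0): row=0 col=0 char='d'
After 7 (j): row=1 col=0 char='w'
After 8 (k): row=0 col=0 char='d'
After 9 (k): row=0 col=0 char='d'
After 10 (k): row=0 col=0 char='d'
After 11 (h): row=0 col=0 char='d'
After 12 (j): row=1 col=0 char='w'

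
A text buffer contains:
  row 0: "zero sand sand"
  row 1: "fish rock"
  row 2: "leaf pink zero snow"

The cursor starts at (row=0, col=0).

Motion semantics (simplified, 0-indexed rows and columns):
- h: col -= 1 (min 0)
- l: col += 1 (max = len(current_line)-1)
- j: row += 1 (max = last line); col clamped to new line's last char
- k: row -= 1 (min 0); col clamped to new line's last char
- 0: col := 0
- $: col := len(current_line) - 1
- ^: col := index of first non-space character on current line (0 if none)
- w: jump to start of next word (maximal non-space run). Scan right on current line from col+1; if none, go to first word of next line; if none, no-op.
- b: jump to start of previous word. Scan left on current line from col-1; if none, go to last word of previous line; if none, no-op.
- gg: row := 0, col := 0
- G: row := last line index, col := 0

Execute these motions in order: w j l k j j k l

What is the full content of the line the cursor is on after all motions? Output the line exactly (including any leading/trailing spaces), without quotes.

After 1 (w): row=0 col=5 char='s'
After 2 (j): row=1 col=5 char='r'
After 3 (l): row=1 col=6 char='o'
After 4 (k): row=0 col=6 char='a'
After 5 (j): row=1 col=6 char='o'
After 6 (j): row=2 col=6 char='i'
After 7 (k): row=1 col=6 char='o'
After 8 (l): row=1 col=7 char='c'

Answer: fish rock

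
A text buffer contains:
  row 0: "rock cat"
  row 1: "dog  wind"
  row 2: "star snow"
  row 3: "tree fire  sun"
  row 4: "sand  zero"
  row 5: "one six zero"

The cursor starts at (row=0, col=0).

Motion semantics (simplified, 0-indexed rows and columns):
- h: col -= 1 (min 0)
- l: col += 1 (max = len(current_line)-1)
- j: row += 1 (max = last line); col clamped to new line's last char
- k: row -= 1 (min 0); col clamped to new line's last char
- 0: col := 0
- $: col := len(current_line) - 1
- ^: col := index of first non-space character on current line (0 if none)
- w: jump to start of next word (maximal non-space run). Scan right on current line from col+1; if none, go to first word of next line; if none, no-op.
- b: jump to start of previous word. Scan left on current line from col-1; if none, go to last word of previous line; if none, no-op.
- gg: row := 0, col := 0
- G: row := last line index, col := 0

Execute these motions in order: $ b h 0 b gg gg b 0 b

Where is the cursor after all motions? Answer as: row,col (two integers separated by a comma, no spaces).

After 1 ($): row=0 col=7 char='t'
After 2 (b): row=0 col=5 char='c'
After 3 (h): row=0 col=4 char='_'
After 4 (0): row=0 col=0 char='r'
After 5 (b): row=0 col=0 char='r'
After 6 (gg): row=0 col=0 char='r'
After 7 (gg): row=0 col=0 char='r'
After 8 (b): row=0 col=0 char='r'
After 9 (0): row=0 col=0 char='r'
After 10 (b): row=0 col=0 char='r'

Answer: 0,0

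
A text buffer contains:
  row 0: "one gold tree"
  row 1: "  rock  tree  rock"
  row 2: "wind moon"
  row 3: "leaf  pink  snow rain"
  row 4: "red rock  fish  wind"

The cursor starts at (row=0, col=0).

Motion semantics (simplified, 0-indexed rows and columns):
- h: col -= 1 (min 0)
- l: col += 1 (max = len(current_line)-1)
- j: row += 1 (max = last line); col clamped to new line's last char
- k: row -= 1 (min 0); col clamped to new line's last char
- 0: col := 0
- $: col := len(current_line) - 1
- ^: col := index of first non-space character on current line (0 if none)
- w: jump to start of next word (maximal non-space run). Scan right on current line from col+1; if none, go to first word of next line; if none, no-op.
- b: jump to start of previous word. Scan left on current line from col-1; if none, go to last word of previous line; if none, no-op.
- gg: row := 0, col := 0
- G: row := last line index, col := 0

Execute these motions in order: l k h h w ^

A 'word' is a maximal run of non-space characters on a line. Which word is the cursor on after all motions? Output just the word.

After 1 (l): row=0 col=1 char='n'
After 2 (k): row=0 col=1 char='n'
After 3 (h): row=0 col=0 char='o'
After 4 (h): row=0 col=0 char='o'
After 5 (w): row=0 col=4 char='g'
After 6 (^): row=0 col=0 char='o'

Answer: one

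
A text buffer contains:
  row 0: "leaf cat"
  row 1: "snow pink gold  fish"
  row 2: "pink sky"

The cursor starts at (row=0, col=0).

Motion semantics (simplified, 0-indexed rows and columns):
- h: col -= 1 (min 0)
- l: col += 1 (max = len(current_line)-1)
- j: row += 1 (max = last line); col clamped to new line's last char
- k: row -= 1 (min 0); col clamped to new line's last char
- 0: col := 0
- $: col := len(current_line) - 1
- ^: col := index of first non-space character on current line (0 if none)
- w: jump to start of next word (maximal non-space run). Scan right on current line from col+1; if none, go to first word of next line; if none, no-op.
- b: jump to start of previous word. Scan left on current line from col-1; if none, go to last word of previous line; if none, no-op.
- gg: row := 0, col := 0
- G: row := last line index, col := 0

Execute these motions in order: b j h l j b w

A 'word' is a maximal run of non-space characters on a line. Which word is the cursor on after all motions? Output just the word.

Answer: sky

Derivation:
After 1 (b): row=0 col=0 char='l'
After 2 (j): row=1 col=0 char='s'
After 3 (h): row=1 col=0 char='s'
After 4 (l): row=1 col=1 char='n'
After 5 (j): row=2 col=1 char='i'
After 6 (b): row=2 col=0 char='p'
After 7 (w): row=2 col=5 char='s'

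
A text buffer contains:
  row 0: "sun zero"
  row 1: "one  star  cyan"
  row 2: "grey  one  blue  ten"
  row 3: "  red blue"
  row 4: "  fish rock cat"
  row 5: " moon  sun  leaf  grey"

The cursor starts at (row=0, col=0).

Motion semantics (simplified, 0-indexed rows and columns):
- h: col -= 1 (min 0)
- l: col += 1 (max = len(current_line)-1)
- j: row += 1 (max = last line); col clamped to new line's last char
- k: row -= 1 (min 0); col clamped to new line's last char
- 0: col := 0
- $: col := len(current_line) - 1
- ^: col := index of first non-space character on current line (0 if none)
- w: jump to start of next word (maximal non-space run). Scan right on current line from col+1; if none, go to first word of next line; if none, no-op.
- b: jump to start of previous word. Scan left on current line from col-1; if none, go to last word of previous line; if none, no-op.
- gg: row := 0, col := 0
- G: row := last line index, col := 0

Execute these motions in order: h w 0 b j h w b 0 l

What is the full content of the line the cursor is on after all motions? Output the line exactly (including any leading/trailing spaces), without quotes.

After 1 (h): row=0 col=0 char='s'
After 2 (w): row=0 col=4 char='z'
After 3 (0): row=0 col=0 char='s'
After 4 (b): row=0 col=0 char='s'
After 5 (j): row=1 col=0 char='o'
After 6 (h): row=1 col=0 char='o'
After 7 (w): row=1 col=5 char='s'
After 8 (b): row=1 col=0 char='o'
After 9 (0): row=1 col=0 char='o'
After 10 (l): row=1 col=1 char='n'

Answer: one  star  cyan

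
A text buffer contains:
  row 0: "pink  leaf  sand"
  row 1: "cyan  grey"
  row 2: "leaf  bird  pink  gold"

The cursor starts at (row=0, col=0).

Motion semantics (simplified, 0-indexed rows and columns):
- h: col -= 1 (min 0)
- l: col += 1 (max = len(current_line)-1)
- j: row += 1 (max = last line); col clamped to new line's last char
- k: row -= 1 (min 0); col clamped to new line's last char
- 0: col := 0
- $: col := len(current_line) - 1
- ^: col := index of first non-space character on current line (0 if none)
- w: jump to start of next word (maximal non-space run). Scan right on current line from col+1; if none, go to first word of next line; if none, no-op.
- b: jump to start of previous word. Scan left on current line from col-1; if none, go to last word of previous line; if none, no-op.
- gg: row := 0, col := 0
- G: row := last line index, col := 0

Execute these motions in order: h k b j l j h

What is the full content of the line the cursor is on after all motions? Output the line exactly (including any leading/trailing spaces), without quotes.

After 1 (h): row=0 col=0 char='p'
After 2 (k): row=0 col=0 char='p'
After 3 (b): row=0 col=0 char='p'
After 4 (j): row=1 col=0 char='c'
After 5 (l): row=1 col=1 char='y'
After 6 (j): row=2 col=1 char='e'
After 7 (h): row=2 col=0 char='l'

Answer: leaf  bird  pink  gold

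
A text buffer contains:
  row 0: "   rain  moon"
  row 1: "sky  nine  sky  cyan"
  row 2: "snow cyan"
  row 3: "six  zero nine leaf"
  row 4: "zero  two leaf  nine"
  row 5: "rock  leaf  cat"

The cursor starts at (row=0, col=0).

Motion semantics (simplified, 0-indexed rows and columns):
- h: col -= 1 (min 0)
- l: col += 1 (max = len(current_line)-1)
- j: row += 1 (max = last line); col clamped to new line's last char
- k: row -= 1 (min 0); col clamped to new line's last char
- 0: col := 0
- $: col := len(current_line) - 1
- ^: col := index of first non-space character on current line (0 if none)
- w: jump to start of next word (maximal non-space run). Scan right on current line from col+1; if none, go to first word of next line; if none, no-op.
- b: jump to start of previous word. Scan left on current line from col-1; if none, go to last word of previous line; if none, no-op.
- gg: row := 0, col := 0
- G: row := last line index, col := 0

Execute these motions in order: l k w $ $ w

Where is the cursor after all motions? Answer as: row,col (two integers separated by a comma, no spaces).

After 1 (l): row=0 col=1 char='_'
After 2 (k): row=0 col=1 char='_'
After 3 (w): row=0 col=3 char='r'
After 4 ($): row=0 col=12 char='n'
After 5 ($): row=0 col=12 char='n'
After 6 (w): row=1 col=0 char='s'

Answer: 1,0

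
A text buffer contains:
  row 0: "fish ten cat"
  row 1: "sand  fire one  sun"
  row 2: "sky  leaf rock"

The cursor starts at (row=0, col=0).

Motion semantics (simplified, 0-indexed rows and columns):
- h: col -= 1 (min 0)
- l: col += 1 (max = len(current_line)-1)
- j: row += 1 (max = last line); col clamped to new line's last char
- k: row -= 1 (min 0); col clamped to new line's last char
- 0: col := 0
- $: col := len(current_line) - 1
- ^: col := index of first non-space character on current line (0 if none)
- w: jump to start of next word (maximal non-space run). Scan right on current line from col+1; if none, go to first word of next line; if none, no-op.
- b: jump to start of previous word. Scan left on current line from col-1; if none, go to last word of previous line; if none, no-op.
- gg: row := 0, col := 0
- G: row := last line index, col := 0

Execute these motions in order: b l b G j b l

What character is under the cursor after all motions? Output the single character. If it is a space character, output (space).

Answer: u

Derivation:
After 1 (b): row=0 col=0 char='f'
After 2 (l): row=0 col=1 char='i'
After 3 (b): row=0 col=0 char='f'
After 4 (G): row=2 col=0 char='s'
After 5 (j): row=2 col=0 char='s'
After 6 (b): row=1 col=16 char='s'
After 7 (l): row=1 col=17 char='u'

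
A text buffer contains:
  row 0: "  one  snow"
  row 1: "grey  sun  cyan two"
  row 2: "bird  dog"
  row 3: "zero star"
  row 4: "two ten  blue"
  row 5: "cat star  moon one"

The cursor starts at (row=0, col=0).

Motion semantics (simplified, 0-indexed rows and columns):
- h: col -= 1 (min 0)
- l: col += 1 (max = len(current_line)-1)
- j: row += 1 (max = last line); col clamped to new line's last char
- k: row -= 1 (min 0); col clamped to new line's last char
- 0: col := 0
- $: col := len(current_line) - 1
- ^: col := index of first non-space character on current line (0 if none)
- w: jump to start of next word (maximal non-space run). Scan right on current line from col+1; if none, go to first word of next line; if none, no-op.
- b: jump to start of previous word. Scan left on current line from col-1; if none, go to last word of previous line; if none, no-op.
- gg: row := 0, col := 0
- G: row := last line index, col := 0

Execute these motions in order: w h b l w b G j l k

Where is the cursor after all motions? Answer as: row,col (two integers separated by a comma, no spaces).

After 1 (w): row=0 col=2 char='o'
After 2 (h): row=0 col=1 char='_'
After 3 (b): row=0 col=1 char='_'
After 4 (l): row=0 col=2 char='o'
After 5 (w): row=0 col=7 char='s'
After 6 (b): row=0 col=2 char='o'
After 7 (G): row=5 col=0 char='c'
After 8 (j): row=5 col=0 char='c'
After 9 (l): row=5 col=1 char='a'
After 10 (k): row=4 col=1 char='w'

Answer: 4,1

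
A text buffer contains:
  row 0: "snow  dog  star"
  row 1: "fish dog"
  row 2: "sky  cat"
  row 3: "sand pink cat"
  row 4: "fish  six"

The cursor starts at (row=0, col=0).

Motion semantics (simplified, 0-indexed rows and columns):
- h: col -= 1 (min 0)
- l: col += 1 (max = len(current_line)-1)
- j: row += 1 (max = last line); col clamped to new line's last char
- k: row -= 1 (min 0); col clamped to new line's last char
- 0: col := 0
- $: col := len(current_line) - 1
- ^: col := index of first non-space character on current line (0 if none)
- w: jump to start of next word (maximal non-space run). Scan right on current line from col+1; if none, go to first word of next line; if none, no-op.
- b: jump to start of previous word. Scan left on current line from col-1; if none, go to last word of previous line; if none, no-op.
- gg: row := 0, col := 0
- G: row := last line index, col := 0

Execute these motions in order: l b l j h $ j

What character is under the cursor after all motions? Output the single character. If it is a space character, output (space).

After 1 (l): row=0 col=1 char='n'
After 2 (b): row=0 col=0 char='s'
After 3 (l): row=0 col=1 char='n'
After 4 (j): row=1 col=1 char='i'
After 5 (h): row=1 col=0 char='f'
After 6 ($): row=1 col=7 char='g'
After 7 (j): row=2 col=7 char='t'

Answer: t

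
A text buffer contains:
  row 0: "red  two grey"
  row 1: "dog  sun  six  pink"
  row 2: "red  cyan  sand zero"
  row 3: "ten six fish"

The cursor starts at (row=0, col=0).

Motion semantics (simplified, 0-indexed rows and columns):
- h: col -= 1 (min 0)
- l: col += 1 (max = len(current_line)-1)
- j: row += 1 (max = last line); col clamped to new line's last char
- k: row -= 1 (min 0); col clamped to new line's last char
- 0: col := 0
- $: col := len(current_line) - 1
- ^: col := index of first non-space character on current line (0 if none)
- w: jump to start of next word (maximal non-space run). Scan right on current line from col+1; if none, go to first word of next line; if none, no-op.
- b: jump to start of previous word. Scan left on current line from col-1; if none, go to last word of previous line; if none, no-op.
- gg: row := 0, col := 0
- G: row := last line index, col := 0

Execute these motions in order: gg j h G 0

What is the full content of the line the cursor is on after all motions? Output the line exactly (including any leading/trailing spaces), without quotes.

Answer: ten six fish

Derivation:
After 1 (gg): row=0 col=0 char='r'
After 2 (j): row=1 col=0 char='d'
After 3 (h): row=1 col=0 char='d'
After 4 (G): row=3 col=0 char='t'
After 5 (0): row=3 col=0 char='t'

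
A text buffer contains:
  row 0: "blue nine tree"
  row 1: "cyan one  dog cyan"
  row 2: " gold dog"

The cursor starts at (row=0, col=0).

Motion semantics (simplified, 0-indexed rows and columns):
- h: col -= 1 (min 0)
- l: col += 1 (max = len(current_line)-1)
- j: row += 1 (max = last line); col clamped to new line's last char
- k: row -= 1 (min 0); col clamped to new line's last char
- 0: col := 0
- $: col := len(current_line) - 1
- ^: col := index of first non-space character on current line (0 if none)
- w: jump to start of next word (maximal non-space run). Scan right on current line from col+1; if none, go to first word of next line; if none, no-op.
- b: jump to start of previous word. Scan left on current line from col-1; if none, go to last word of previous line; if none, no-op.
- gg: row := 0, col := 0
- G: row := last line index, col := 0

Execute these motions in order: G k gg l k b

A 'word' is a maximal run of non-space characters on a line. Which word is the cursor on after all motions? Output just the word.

After 1 (G): row=2 col=0 char='_'
After 2 (k): row=1 col=0 char='c'
After 3 (gg): row=0 col=0 char='b'
After 4 (l): row=0 col=1 char='l'
After 5 (k): row=0 col=1 char='l'
After 6 (b): row=0 col=0 char='b'

Answer: blue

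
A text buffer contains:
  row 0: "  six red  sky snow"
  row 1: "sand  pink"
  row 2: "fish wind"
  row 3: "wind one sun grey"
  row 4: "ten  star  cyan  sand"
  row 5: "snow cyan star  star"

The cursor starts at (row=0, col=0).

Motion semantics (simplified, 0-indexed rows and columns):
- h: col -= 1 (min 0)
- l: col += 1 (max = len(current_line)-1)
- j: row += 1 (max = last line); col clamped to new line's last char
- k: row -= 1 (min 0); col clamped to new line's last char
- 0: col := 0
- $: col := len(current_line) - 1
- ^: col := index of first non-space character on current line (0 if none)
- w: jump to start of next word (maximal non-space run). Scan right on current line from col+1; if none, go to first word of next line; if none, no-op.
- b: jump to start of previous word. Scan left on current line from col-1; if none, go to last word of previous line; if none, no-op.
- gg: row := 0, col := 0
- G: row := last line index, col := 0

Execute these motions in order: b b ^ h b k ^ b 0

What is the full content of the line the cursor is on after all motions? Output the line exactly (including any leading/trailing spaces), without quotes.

Answer:   six red  sky snow

Derivation:
After 1 (b): row=0 col=0 char='_'
After 2 (b): row=0 col=0 char='_'
After 3 (^): row=0 col=2 char='s'
After 4 (h): row=0 col=1 char='_'
After 5 (b): row=0 col=1 char='_'
After 6 (k): row=0 col=1 char='_'
After 7 (^): row=0 col=2 char='s'
After 8 (b): row=0 col=2 char='s'
After 9 (0): row=0 col=0 char='_'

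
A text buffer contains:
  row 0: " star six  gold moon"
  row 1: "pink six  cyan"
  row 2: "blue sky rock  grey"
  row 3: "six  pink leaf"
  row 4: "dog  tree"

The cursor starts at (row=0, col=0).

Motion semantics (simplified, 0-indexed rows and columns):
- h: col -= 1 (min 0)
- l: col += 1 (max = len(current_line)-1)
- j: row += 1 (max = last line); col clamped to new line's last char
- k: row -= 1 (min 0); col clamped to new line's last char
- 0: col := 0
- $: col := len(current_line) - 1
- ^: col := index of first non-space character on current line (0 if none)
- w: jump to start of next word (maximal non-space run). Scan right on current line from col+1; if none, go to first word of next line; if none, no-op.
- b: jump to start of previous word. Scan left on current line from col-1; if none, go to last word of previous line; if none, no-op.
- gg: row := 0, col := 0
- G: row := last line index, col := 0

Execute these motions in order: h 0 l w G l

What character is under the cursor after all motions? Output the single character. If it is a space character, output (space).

Answer: o

Derivation:
After 1 (h): row=0 col=0 char='_'
After 2 (0): row=0 col=0 char='_'
After 3 (l): row=0 col=1 char='s'
After 4 (w): row=0 col=6 char='s'
After 5 (G): row=4 col=0 char='d'
After 6 (l): row=4 col=1 char='o'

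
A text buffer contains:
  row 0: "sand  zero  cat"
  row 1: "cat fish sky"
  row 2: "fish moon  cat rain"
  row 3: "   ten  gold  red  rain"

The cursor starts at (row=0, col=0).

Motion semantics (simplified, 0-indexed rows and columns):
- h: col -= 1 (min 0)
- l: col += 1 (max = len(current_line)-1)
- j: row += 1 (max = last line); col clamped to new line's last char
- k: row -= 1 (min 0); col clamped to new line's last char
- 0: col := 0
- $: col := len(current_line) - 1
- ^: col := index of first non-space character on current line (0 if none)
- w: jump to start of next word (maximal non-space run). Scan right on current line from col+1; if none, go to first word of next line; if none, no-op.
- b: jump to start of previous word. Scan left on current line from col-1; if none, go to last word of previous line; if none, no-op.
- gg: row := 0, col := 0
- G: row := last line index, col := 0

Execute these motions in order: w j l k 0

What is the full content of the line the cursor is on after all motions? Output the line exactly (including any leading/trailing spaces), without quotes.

After 1 (w): row=0 col=6 char='z'
After 2 (j): row=1 col=6 char='s'
After 3 (l): row=1 col=7 char='h'
After 4 (k): row=0 col=7 char='e'
After 5 (0): row=0 col=0 char='s'

Answer: sand  zero  cat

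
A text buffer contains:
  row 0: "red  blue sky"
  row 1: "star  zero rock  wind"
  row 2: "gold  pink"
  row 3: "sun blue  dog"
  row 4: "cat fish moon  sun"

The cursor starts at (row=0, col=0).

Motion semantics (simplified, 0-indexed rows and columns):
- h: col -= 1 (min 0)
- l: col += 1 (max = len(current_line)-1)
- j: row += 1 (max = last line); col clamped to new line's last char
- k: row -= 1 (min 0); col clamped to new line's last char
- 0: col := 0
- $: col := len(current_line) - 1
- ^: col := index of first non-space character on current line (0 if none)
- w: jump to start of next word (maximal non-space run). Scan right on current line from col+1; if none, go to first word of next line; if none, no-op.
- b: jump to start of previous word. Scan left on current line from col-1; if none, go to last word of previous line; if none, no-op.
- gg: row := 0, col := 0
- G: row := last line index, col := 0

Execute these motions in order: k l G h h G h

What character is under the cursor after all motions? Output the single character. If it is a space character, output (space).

Answer: c

Derivation:
After 1 (k): row=0 col=0 char='r'
After 2 (l): row=0 col=1 char='e'
After 3 (G): row=4 col=0 char='c'
After 4 (h): row=4 col=0 char='c'
After 5 (h): row=4 col=0 char='c'
After 6 (G): row=4 col=0 char='c'
After 7 (h): row=4 col=0 char='c'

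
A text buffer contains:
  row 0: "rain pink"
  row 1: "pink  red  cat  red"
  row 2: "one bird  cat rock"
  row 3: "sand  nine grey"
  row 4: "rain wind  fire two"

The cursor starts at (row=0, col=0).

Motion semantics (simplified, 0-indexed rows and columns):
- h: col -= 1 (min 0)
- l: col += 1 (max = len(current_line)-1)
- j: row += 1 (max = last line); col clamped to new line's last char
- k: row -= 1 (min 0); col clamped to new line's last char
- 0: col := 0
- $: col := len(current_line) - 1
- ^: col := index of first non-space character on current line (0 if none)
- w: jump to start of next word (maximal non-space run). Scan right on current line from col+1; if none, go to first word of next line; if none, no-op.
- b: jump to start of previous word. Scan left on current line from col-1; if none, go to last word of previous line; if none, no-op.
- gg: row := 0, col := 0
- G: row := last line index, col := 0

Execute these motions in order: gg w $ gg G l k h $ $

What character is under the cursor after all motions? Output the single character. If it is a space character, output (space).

Answer: y

Derivation:
After 1 (gg): row=0 col=0 char='r'
After 2 (w): row=0 col=5 char='p'
After 3 ($): row=0 col=8 char='k'
After 4 (gg): row=0 col=0 char='r'
After 5 (G): row=4 col=0 char='r'
After 6 (l): row=4 col=1 char='a'
After 7 (k): row=3 col=1 char='a'
After 8 (h): row=3 col=0 char='s'
After 9 ($): row=3 col=14 char='y'
After 10 ($): row=3 col=14 char='y'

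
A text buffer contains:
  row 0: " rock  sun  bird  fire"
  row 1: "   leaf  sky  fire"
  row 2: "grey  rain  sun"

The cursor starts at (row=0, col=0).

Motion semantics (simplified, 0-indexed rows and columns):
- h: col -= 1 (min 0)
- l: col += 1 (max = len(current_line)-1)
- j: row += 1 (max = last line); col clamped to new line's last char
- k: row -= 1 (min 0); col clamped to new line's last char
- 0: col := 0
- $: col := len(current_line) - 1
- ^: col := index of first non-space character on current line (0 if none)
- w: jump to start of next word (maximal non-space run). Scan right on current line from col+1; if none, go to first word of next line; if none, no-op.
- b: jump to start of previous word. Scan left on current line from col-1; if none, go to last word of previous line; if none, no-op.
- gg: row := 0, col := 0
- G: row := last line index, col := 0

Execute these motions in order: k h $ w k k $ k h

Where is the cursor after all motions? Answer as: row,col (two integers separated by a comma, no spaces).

Answer: 0,20

Derivation:
After 1 (k): row=0 col=0 char='_'
After 2 (h): row=0 col=0 char='_'
After 3 ($): row=0 col=21 char='e'
After 4 (w): row=1 col=3 char='l'
After 5 (k): row=0 col=3 char='c'
After 6 (k): row=0 col=3 char='c'
After 7 ($): row=0 col=21 char='e'
After 8 (k): row=0 col=21 char='e'
After 9 (h): row=0 col=20 char='r'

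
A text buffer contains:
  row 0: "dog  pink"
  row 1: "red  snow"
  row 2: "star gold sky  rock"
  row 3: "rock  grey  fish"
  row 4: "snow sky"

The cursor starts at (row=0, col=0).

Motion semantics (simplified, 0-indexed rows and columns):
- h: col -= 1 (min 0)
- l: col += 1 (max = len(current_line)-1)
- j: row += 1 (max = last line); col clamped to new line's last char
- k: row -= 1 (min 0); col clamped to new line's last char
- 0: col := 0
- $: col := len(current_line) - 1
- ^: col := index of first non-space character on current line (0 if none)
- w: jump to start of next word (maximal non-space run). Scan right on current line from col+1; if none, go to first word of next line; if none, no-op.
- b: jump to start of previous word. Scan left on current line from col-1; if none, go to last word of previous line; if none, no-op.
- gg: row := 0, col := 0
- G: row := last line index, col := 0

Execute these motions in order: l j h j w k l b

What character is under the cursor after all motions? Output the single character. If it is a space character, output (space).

After 1 (l): row=0 col=1 char='o'
After 2 (j): row=1 col=1 char='e'
After 3 (h): row=1 col=0 char='r'
After 4 (j): row=2 col=0 char='s'
After 5 (w): row=2 col=5 char='g'
After 6 (k): row=1 col=5 char='s'
After 7 (l): row=1 col=6 char='n'
After 8 (b): row=1 col=5 char='s'

Answer: s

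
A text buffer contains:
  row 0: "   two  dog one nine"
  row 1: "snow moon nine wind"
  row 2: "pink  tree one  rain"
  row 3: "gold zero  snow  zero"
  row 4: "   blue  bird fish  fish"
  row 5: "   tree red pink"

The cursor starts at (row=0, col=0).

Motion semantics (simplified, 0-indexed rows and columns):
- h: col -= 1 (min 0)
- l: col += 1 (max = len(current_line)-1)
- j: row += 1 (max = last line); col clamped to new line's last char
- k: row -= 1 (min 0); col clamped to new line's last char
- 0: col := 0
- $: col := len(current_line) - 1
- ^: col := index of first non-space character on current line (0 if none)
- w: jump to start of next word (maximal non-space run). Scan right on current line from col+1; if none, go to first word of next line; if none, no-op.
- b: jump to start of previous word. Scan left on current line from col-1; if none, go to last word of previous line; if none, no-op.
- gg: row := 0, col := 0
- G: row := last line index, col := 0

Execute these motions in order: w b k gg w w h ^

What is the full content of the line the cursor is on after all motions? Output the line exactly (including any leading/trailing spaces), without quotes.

After 1 (w): row=0 col=3 char='t'
After 2 (b): row=0 col=3 char='t'
After 3 (k): row=0 col=3 char='t'
After 4 (gg): row=0 col=0 char='_'
After 5 (w): row=0 col=3 char='t'
After 6 (w): row=0 col=8 char='d'
After 7 (h): row=0 col=7 char='_'
After 8 (^): row=0 col=3 char='t'

Answer:    two  dog one nine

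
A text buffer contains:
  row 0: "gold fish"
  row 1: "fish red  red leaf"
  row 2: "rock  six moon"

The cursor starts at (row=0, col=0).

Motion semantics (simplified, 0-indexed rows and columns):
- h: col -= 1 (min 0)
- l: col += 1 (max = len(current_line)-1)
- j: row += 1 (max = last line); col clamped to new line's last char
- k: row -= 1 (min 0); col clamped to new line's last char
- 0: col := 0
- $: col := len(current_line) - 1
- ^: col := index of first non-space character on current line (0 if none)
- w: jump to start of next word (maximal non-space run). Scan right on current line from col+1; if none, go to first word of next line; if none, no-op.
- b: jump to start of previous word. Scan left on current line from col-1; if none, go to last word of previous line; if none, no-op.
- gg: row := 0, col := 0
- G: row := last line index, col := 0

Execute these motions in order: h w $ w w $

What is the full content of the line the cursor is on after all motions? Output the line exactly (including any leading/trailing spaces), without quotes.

Answer: fish red  red leaf

Derivation:
After 1 (h): row=0 col=0 char='g'
After 2 (w): row=0 col=5 char='f'
After 3 ($): row=0 col=8 char='h'
After 4 (w): row=1 col=0 char='f'
After 5 (w): row=1 col=5 char='r'
After 6 ($): row=1 col=17 char='f'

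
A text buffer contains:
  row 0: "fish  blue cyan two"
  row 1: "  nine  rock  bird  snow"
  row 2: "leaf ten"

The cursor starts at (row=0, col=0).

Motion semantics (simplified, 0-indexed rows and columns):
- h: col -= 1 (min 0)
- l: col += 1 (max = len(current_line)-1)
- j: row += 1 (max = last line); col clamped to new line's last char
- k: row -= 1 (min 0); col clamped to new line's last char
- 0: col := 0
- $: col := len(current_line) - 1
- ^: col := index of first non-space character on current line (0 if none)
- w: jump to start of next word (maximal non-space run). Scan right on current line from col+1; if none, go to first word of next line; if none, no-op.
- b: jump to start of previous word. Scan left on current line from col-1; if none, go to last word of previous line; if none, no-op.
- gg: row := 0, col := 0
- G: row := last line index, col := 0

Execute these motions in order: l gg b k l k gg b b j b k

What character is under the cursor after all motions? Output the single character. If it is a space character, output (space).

Answer: t

Derivation:
After 1 (l): row=0 col=1 char='i'
After 2 (gg): row=0 col=0 char='f'
After 3 (b): row=0 col=0 char='f'
After 4 (k): row=0 col=0 char='f'
After 5 (l): row=0 col=1 char='i'
After 6 (k): row=0 col=1 char='i'
After 7 (gg): row=0 col=0 char='f'
After 8 (b): row=0 col=0 char='f'
After 9 (b): row=0 col=0 char='f'
After 10 (j): row=1 col=0 char='_'
After 11 (b): row=0 col=16 char='t'
After 12 (k): row=0 col=16 char='t'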